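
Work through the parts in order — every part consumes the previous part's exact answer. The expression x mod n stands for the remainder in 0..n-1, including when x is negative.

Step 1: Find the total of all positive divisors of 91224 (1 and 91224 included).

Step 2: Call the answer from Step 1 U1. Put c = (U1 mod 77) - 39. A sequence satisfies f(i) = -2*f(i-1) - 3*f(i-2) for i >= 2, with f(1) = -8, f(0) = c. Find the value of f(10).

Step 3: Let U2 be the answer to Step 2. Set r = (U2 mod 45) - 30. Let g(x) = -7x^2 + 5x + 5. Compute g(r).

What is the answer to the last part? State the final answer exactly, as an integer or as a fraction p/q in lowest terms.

Step 1: 91224 = 2^3 * 3^2 * 7 * 181; sigma = (1 + 2 + 4 + 8) * (1 + 3 + 9) * (1 + 7) * (1 + 181) = 15 * 13 * 8 * 182 = 283920; answer 283920
Step 2: U1 = 283920; c = -18; f(2) = -2*(-8) - 3*(-18) = 70; iterating: f(2)=70, f(3)=-116, f(4)=22, f(5)=304, f(6)=-674, f(7)=436, f(8)=1150, f(9)=-3608, f(10)=3766; answer 3766
Step 3: U2 = 3766; r = 1; -7*(1)^2 + 5*(1)^1 + 5 = (-7) + (5) + (5) = 3; answer 3

3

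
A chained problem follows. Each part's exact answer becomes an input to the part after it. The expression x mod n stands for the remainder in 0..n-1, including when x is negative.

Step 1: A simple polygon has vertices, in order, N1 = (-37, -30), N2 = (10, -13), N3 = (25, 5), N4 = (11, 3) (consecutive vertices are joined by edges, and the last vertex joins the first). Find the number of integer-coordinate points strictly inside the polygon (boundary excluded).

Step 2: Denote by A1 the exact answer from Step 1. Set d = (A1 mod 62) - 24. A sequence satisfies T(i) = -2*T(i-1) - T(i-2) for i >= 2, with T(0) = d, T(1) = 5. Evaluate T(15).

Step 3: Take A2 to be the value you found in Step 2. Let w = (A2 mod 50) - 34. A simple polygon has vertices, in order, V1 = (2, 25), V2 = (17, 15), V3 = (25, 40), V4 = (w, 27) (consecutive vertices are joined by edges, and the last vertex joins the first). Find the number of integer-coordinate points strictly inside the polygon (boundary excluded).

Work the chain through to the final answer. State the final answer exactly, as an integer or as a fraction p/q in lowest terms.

420

Step 1: cross terms: (-37*-13 - 10*-30)=781, (10*5 - 25*-13)=375, (25*3 - 11*5)=20, (11*-30 - -37*3)=-219; twice the area = |957| = 957; area = 957/2; boundary points = 1 + 3 + 2 + 3 = 9; strictly interior points = area - boundary/2 + 1 = 475; answer 475
Step 2: A1 = 475; d = 17; T(2) = -2*(5) - 1*(17) = -27; iterating: T(2)=-27, T(3)=49, T(4)=-71, T(5)=93, T(6)=-115, T(7)=137, T(8)=-159, T(9)=181, T(10)=-203, T(11)=225, T(12)=-247, T(13)=269, T(14)=-291, T(15)=313; answer 313
Step 3: A2 = 313; w = -21; cross terms: (2*15 - 17*25)=-395, (17*40 - 25*15)=305, (25*27 - -21*40)=1515, (-21*25 - 2*27)=-579; twice the area = |846| = 846; area = 423; boundary points = 5 + 1 + 1 + 1 = 8; strictly interior points = area - boundary/2 + 1 = 420; answer 420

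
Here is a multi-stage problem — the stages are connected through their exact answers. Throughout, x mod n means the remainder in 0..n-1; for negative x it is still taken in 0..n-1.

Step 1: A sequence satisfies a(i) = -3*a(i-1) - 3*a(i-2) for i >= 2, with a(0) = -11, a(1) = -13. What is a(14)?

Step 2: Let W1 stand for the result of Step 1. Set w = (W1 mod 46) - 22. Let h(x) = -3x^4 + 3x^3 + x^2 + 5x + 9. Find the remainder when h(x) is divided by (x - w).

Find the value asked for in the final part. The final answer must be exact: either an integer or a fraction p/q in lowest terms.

Step 1: a(2) = -3*(-13) - 3*(-11) = 72; iterating: a(2)=72, a(3)=-177, a(4)=315, a(5)=-414, a(6)=297, a(7)=351, a(8)=-1944, a(9)=4779, a(10)=-8505, a(11)=11178, a(12)=-8019, a(13)=-9477, a(14)=52488; answer 52488
Step 2: W1 = 52488; w = -20; remainder = value at the root: -3*(-20)^4 + 3*(-20)^3 + 1*(-20)^2 + 5*(-20)^1 + 9 = (-480000) + (-24000) + (400) + (-100) + (9) = -503691; answer -503691

-503691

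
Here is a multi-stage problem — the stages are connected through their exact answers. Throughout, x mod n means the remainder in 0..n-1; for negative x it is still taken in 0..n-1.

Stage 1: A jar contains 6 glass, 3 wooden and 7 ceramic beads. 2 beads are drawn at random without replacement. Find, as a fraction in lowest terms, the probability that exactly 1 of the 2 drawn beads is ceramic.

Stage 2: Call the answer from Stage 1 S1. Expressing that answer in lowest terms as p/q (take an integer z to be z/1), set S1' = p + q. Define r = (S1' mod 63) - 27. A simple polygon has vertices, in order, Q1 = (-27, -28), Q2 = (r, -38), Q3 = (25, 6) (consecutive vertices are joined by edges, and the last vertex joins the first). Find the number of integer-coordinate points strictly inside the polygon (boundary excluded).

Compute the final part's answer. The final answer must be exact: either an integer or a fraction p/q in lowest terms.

Stage 1: total draws C(16,2) = 120; favorable C(7,1)*C(9,1) = 63; P = 21/40; answer 21/40
Stage 2: S1 = 21/40; threaded value p + q = 61; r = 34; cross terms: (-27*-38 - 34*-28)=1978, (34*6 - 25*-38)=1154, (25*-28 - -27*6)=-538; twice the area = |2594| = 2594; area = 1297; boundary points = 1 + 1 + 2 = 4; strictly interior points = area - boundary/2 + 1 = 1296; answer 1296

1296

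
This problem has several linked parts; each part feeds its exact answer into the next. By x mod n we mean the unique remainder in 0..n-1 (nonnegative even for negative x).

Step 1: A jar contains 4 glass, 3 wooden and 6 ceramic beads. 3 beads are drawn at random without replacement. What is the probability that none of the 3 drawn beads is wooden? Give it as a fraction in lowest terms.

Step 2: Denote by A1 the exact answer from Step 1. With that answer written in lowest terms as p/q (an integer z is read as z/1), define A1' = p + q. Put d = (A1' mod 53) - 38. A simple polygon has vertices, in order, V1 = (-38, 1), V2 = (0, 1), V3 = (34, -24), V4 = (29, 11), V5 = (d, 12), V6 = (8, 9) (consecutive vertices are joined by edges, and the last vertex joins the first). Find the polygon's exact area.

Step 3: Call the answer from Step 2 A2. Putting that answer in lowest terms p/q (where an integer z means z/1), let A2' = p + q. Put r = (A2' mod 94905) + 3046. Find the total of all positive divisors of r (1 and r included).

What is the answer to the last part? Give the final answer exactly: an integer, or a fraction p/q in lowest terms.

4032

Step 1: total draws C(13,3) = 286; favorable C(10,3) = 120; P = 60/143; answer 60/143
Step 2: A1 = 60/143; threaded value p + q = 203; d = 6; cross terms: (-38*1 - 0*1)=-38, (0*-24 - 34*1)=-34, (34*11 - 29*-24)=1070, (29*12 - 6*11)=282, (6*9 - 8*12)=-42, (8*1 - -38*9)=350; twice the area = |1588| = 1588; area = 794; answer 794
Step 3: A2 = 794; threaded value p + q = 795; r = 3841; 3841 = 23 * 167; sigma = (1 + 23) * (1 + 167) = 24 * 168 = 4032; answer 4032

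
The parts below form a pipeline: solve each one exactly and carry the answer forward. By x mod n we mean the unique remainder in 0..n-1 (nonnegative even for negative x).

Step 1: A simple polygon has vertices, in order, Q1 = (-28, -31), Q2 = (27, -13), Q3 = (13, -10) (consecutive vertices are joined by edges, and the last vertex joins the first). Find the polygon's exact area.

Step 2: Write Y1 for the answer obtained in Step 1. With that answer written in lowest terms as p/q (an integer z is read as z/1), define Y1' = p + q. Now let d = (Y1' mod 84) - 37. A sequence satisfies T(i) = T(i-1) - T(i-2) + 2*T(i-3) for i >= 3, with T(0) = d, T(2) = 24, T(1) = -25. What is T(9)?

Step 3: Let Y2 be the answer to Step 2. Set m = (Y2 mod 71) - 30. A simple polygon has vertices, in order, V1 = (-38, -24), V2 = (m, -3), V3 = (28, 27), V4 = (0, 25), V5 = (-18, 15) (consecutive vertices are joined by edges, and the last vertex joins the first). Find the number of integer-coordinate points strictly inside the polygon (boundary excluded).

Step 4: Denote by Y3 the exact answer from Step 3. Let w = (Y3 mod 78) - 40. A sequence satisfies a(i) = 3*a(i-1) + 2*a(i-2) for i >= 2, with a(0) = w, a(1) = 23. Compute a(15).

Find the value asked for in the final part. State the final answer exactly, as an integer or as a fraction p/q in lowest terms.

1613640985

Step 1: cross terms: (-28*-13 - 27*-31)=1201, (27*-10 - 13*-13)=-101, (13*-31 - -28*-10)=-683; twice the area = |417| = 417; area = 417/2; answer 417/2
Step 2: Y1 = 417/2; threaded value p + q = 419; d = 46; T(3) = 1*(24) - 1*(-25) + 2*(46) = 141; iterating: T(3)=141, T(4)=67, T(5)=-26, T(6)=189, T(7)=349, T(8)=108, T(9)=137; answer 137
Step 3: Y2 = 137; m = 36; cross terms: (-38*-3 - 36*-24)=978, (36*27 - 28*-3)=1056, (28*25 - 0*27)=700, (0*15 - -18*25)=450, (-18*-24 - -38*15)=1002; twice the area = |4186| = 4186; area = 2093; boundary points = 1 + 2 + 2 + 2 + 1 = 8; strictly interior points = area - boundary/2 + 1 = 2090; answer 2090
Step 4: Y3 = 2090; w = 22; a(2) = 3*(23) + 2*(22) = 113; iterating: a(2)=113, a(3)=385, a(4)=1381, a(5)=4913, a(6)=17501, a(7)=62329, a(8)=221989, a(9)=790625, a(10)=2815853, a(11)=10028809, a(12)=35718133, a(13)=127212017, a(14)=453072317, a(15)=1613640985; answer 1613640985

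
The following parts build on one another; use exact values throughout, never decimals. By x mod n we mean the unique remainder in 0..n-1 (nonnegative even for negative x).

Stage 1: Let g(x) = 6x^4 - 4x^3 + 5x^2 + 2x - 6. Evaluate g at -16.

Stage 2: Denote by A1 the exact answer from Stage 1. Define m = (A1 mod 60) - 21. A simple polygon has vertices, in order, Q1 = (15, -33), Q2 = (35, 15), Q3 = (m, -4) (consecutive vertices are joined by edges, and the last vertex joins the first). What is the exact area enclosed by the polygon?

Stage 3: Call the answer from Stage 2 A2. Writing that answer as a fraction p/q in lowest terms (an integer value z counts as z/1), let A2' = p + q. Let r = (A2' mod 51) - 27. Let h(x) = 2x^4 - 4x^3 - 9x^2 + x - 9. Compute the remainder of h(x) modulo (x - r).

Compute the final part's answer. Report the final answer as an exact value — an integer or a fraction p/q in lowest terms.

47067

Stage 1: 6*(-16)^4 - 4*(-16)^3 + 5*(-16)^2 + 2*(-16)^1 - 6 = (393216) + (16384) + (1280) + (-32) + (-6) = 410842; answer 410842
Stage 2: A1 = 410842; m = 1; cross terms: (15*15 - 35*-33)=1380, (35*-4 - 1*15)=-155, (1*-33 - 15*-4)=27; twice the area = |1252| = 1252; area = 626; answer 626
Stage 3: A2 = 626; threaded value p + q = 627; r = -12; remainder = value at the root: 2*(-12)^4 - 4*(-12)^3 - 9*(-12)^2 + 1*(-12)^1 - 9 = (41472) + (6912) + (-1296) + (-12) + (-9) = 47067; answer 47067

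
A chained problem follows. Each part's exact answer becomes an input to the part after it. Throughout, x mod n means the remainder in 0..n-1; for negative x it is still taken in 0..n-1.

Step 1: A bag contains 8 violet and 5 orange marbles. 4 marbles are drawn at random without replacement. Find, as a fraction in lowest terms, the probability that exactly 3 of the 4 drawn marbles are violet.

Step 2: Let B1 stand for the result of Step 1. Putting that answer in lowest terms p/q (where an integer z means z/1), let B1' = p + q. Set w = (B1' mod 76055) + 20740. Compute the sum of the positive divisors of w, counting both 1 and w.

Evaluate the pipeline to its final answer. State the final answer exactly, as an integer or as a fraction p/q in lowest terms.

Step 1: total draws C(13,4) = 715; favorable C(8,3)*C(5,1) = 280; P = 56/143; answer 56/143
Step 2: B1 = 56/143; threaded value p + q = 199; w = 20939; 20939 is prime, so its only divisors are 1 and 20939; sigma = 1 + 20939 = 20940; answer 20940

20940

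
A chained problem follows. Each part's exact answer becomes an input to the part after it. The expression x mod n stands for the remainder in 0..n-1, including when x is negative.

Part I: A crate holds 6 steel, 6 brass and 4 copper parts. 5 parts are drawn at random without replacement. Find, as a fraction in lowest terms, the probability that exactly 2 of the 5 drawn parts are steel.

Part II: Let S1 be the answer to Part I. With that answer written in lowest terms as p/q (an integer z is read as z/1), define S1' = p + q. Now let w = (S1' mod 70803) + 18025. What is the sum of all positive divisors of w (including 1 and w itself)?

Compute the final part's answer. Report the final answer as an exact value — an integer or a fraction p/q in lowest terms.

40032

Part I: total draws C(16,5) = 4368; favorable C(6,2)*C(10,3) = 1800; P = 75/182; answer 75/182
Part II: S1 = 75/182; threaded value p + q = 257; w = 18282; 18282 = 2 * 3 * 11 * 277; sigma = (1 + 2) * (1 + 3) * (1 + 11) * (1 + 277) = 3 * 4 * 12 * 278 = 40032; answer 40032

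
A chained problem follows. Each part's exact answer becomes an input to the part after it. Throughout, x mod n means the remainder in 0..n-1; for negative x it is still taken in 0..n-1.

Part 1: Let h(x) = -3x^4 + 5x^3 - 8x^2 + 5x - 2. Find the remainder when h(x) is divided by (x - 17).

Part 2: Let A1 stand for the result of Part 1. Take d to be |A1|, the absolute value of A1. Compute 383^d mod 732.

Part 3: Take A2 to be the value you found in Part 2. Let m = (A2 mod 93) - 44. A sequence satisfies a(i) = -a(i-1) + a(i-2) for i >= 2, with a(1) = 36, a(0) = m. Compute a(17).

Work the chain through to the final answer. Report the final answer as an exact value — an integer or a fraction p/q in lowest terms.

36765

Part 1: remainder = value at the root: -3*(17)^4 + 5*(17)^3 - 8*(17)^2 + 5*(17)^1 - 2 = (-250563) + (24565) + (-2312) + (85) + (-2) = -228227; answer -228227
Part 2: A1 = -228227; d = 228227; squarings mod 732: 383^1=383, 383^2=289, 383^4=73, 383^8=205, 383^16=301, 383^32=565, 383^64=73, 383^128=205, 383^256=301, 383^512=565, 383^1024=73, 383^2048=205, 383^4096=301, 383^8192=565, 383^16384=73, 383^32768=205, 383^65536=301, 383^131072=565; 383^228227 = 383^1 * 383^2 * 383^128 * 383^256 * 383^512 * 383^2048 * 383^4096 * 383^8192 * 383^16384 * 383^65536 * 383^131072 = 251 (mod 732); answer 251
Part 3: A2 = 251; m = 21; a(2) = -1*(36) + 1*(21) = -15; iterating: a(2)=-15, a(3)=51, a(4)=-66, a(5)=117, a(6)=-183, a(7)=300, a(8)=-483, a(9)=783, a(10)=-1266, a(11)=2049, a(12)=-3315, a(13)=5364, a(14)=-8679, a(15)=14043, a(16)=-22722, a(17)=36765; answer 36765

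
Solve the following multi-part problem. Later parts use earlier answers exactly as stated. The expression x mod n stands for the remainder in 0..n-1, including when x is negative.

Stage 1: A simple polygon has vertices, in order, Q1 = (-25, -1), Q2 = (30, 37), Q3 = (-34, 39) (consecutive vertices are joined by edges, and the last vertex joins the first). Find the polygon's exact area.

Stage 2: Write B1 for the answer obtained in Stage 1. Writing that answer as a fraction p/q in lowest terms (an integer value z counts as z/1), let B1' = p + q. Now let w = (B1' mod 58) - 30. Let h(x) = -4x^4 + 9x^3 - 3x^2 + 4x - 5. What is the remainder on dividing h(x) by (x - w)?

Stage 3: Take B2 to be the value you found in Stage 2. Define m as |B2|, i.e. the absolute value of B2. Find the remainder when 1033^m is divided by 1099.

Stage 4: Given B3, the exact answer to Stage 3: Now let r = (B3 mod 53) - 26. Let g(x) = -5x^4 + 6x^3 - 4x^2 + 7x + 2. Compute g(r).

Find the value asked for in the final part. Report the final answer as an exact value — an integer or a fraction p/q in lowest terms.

Stage 1: cross terms: (-25*37 - 30*-1)=-895, (30*39 - -34*37)=2428, (-34*-1 - -25*39)=1009; twice the area = |2542| = 2542; area = 1271; answer 1271
Stage 2: B1 = 1271; threaded value p + q = 1272; w = 24; remainder = value at the root: -4*(24)^4 + 9*(24)^3 - 3*(24)^2 + 4*(24)^1 - 5 = (-1327104) + (124416) + (-1728) + (96) + (-5) = -1204325; answer -1204325
Stage 3: B2 = -1204325; m = 1204325; squarings mod 1099: 1033^1=1033, 1033^2=1059, 1033^4=501, 1033^8=429, 1033^16=508, 1033^32=898, 1033^64=837, 1033^128=506, 1033^256=1068, 1033^512=961, 1033^1024=361, 1033^2048=639, 1033^4096=592, 1033^8192=982, 1033^16384=501, 1033^32768=429, 1033^65536=508, 1033^131072=898, 1033^262144=837, 1033^524288=506, 1033^1048576=1068; 1033^1204325 = 1033^1 * 1033^4 * 1033^32 * 1033^64 * 1033^8192 * 1033^16384 * 1033^131072 * 1033^1048576 = 1003 (mod 1099); answer 1003
Stage 4: B3 = 1003; r = 23; -5*(23)^4 + 6*(23)^3 - 4*(23)^2 + 7*(23)^1 + 2 = (-1399205) + (73002) + (-2116) + (161) + (2) = -1328156; answer -1328156

-1328156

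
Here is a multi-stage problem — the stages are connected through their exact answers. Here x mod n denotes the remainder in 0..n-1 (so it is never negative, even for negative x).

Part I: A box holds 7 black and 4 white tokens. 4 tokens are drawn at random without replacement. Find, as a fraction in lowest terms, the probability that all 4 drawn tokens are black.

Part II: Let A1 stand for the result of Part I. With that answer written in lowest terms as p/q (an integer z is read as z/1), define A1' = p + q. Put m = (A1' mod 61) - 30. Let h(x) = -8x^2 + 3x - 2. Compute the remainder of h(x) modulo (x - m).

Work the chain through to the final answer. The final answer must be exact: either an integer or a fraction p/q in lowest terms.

Part I: total draws C(11,4) = 330; favorable C(7,4) = 35; P = 7/66; answer 7/66
Part II: A1 = 7/66; threaded value p + q = 73; m = -18; remainder = value at the root: -8*(-18)^2 + 3*(-18)^1 - 2 = (-2592) + (-54) + (-2) = -2648; answer -2648

-2648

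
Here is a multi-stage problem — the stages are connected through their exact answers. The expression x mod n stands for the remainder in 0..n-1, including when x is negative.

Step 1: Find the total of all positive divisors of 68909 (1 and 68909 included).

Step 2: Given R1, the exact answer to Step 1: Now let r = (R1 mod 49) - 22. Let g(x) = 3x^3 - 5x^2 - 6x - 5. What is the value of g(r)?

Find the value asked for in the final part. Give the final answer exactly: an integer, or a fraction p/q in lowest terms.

-797

Step 1: 68909 is prime, so its only divisors are 1 and 68909; sigma = 1 + 68909 = 68910; answer 68910
Step 2: R1 = 68910; r = -6; 3*(-6)^3 - 5*(-6)^2 - 6*(-6)^1 - 5 = (-648) + (-180) + (36) + (-5) = -797; answer -797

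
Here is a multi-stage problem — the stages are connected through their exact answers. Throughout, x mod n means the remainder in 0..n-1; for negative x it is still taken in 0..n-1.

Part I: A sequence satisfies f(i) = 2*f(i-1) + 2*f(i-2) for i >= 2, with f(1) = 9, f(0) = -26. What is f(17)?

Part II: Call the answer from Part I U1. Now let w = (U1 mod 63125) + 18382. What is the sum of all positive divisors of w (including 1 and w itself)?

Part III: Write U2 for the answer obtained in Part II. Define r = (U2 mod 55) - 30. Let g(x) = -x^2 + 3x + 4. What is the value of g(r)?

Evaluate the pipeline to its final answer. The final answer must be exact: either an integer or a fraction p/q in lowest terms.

Part I: f(2) = 2*(9) + 2*(-26) = -34; iterating: f(2)=-34, f(3)=-50, f(4)=-168, f(5)=-436, f(6)=-1208, f(7)=-3288, f(8)=-8992, f(9)=-24560, f(10)=-67104, f(11)=-183328, f(12)=-500864, f(13)=-1368384, f(14)=-3738496, f(15)=-10213760, f(16)=-27904512, f(17)=-76236544; answer -76236544
Part II: U1 = -76236544; w = 36838; 36838 = 2 * 113 * 163; sigma = (1 + 2) * (1 + 113) * (1 + 163) = 3 * 114 * 164 = 56088; answer 56088
Part III: U2 = 56088; r = 13; -1*(13)^2 + 3*(13)^1 + 4 = (-169) + (39) + (4) = -126; answer -126

-126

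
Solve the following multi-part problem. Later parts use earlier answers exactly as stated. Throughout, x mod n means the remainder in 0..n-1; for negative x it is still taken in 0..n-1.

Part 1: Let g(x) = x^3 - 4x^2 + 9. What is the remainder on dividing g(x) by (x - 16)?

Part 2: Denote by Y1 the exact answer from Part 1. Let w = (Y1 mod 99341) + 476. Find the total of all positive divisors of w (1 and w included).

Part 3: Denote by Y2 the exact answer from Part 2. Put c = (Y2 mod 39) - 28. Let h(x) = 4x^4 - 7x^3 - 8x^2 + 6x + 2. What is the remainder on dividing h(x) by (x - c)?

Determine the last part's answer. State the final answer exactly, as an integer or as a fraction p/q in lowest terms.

566297

Part 1: remainder = value at the root: 1*(16)^3 - 4*(16)^2 + 9 = (4096) + (-1024) + (9) = 3081; answer 3081
Part 2: Y1 = 3081; w = 3557; 3557 is prime, so its only divisors are 1 and 3557; sigma = 1 + 3557 = 3558; answer 3558
Part 3: Y2 = 3558; c = -19; remainder = value at the root: 4*(-19)^4 - 7*(-19)^3 - 8*(-19)^2 + 6*(-19)^1 + 2 = (521284) + (48013) + (-2888) + (-114) + (2) = 566297; answer 566297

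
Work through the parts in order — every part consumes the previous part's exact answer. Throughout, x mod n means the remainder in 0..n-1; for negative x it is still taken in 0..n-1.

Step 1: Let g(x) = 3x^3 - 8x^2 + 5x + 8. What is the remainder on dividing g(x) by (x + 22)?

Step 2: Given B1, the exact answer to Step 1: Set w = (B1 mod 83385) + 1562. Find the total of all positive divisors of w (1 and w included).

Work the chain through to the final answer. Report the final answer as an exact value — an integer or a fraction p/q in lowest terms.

Step 1: remainder = value at the root: 3*(-22)^3 - 8*(-22)^2 + 5*(-22)^1 + 8 = (-31944) + (-3872) + (-110) + (8) = -35918; answer -35918
Step 2: B1 = -35918; w = 49029; 49029 = 3 * 59 * 277; sigma = (1 + 3) * (1 + 59) * (1 + 277) = 4 * 60 * 278 = 66720; answer 66720

66720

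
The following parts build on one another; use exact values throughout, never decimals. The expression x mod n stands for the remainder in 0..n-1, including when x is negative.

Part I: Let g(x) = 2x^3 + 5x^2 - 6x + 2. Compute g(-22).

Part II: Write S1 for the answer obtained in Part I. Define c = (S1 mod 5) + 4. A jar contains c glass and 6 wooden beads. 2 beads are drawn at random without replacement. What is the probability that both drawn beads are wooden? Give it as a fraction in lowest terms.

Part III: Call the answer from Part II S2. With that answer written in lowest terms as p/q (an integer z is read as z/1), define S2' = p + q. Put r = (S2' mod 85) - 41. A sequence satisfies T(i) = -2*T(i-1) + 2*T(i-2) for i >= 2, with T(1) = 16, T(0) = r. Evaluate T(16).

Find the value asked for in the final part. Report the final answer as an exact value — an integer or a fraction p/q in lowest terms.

Part I: 2*(-22)^3 + 5*(-22)^2 - 6*(-22)^1 + 2 = (-21296) + (2420) + (132) + (2) = -18742; answer -18742
Part II: S1 = -18742; c = 7; total draws C(13,2) = 78; favorable C(6,2) = 15; P = 5/26; answer 5/26
Part III: S2 = 5/26; threaded value p + q = 31; r = -10; T(2) = -2*(16) + 2*(-10) = -52; iterating: T(2)=-52, T(3)=136, T(4)=-376, T(5)=1024, T(6)=-2800, T(7)=7648, T(8)=-20896, T(9)=57088, T(10)=-155968, T(11)=426112, T(12)=-1164160, T(13)=3180544, T(14)=-8689408, T(15)=23739904, T(16)=-64858624; answer -64858624

-64858624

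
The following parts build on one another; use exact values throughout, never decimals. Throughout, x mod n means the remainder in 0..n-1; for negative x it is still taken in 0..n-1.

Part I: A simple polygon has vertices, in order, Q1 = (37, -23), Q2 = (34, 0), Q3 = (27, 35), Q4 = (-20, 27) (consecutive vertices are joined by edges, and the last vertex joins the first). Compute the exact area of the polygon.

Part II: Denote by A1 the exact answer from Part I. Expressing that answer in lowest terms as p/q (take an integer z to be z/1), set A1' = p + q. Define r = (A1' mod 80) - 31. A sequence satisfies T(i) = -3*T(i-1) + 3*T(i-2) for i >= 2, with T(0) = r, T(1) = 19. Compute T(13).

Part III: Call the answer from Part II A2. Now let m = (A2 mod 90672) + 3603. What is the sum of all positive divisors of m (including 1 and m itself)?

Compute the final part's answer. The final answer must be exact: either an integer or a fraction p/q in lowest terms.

62208

Part I: cross terms: (37*0 - 34*-23)=782, (34*35 - 27*0)=1190, (27*27 - -20*35)=1429, (-20*-23 - 37*27)=-539; twice the area = |2862| = 2862; area = 1431; answer 1431
Part II: A1 = 1431; threaded value p + q = 1432; r = 41; T(2) = -3*(19) + 3*(41) = 66; iterating: T(2)=66, T(3)=-141, T(4)=621, T(5)=-2286, T(6)=8721, T(7)=-33021, T(8)=125226, T(9)=-474741, T(10)=1799901, T(11)=-6823926, T(12)=25871481, T(13)=-98086221; answer -98086221
Part III: A2 = -98086221; m = 24486; 24486 = 2 * 3 * 7 * 11 * 53; sigma = (1 + 2) * (1 + 3) * (1 + 7) * (1 + 11) * (1 + 53) = 3 * 4 * 8 * 12 * 54 = 62208; answer 62208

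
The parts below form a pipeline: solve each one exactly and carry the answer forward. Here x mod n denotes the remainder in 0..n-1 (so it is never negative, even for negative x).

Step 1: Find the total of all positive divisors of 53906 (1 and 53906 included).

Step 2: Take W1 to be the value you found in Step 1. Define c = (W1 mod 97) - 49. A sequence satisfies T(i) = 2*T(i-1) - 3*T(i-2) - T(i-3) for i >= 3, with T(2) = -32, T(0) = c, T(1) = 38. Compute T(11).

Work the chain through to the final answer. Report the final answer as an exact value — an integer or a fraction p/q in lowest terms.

-24082

Step 1: 53906 = 2 * 26953; sigma = (1 + 2) * (1 + 26953) = 3 * 26954 = 80862; answer 80862
Step 2: W1 = 80862; c = 12; T(3) = 2*(-32) - 3*(38) - 1*(12) = -190; iterating: T(3)=-190, T(4)=-322, T(5)=-42, T(6)=1072, T(7)=2592, T(8)=2010, T(9)=-4828, T(10)=-18278, T(11)=-24082; answer -24082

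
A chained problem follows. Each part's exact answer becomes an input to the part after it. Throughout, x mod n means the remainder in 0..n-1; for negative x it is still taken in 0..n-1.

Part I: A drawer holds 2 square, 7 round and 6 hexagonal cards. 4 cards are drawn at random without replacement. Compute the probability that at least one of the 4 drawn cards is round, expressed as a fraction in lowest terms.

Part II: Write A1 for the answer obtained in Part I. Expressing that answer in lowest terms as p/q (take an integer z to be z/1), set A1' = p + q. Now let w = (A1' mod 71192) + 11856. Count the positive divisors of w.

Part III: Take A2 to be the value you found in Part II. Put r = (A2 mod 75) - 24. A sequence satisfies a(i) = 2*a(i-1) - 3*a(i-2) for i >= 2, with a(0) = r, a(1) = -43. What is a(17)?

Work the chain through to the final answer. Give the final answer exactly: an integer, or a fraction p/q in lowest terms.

Part I: total draws C(15,4) = 1365; complement C(8,4) = 70; favorable 1365 - 70 = 1295; P = 37/39; answer 37/39
Part II: A1 = 37/39; threaded value p + q = 76; w = 11932; 11932 = 2^2 * 19 * 157; number of divisors = (2+1) * (1+1) * (1+1) = 12; answer 12
Part III: A2 = 12; r = -12; a(2) = 2*(-43) - 3*(-12) = -50; iterating: a(2)=-50, a(3)=29, a(4)=208, a(5)=329, a(6)=34, a(7)=-919, a(8)=-1940, a(9)=-1123, a(10)=3574, a(11)=10517, a(12)=10312, a(13)=-10927, a(14)=-52790, a(15)=-72799, a(16)=12772, a(17)=243941; answer 243941

243941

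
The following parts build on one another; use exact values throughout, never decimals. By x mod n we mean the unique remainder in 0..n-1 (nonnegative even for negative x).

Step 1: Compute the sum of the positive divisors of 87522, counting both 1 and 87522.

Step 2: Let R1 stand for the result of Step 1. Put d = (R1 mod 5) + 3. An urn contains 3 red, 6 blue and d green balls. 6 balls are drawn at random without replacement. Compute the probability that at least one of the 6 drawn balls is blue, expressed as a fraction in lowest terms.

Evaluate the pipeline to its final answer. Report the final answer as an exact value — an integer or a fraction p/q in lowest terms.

923/924

Step 1: 87522 = 2 * 3 * 29 * 503; sigma = (1 + 2) * (1 + 3) * (1 + 29) * (1 + 503) = 3 * 4 * 30 * 504 = 181440; answer 181440
Step 2: R1 = 181440; d = 3; total draws C(12,6) = 924; complement C(6,6) = 1; favorable 924 - 1 = 923; P = 923/924; answer 923/924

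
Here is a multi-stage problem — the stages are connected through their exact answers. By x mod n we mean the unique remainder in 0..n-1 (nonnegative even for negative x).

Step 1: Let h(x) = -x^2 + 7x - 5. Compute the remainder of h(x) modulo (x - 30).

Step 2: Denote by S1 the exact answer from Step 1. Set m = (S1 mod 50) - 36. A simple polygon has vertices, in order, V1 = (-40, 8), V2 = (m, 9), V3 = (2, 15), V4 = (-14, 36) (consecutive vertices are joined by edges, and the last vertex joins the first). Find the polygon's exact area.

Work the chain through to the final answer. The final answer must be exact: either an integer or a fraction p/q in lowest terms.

1015/2

Step 1: remainder = value at the root: -1*(30)^2 + 7*(30)^1 - 5 = (-900) + (210) + (-5) = -695; answer -695
Step 2: S1 = -695; m = -31; cross terms: (-40*9 - -31*8)=-112, (-31*15 - 2*9)=-483, (2*36 - -14*15)=282, (-14*8 - -40*36)=1328; twice the area = |1015| = 1015; area = 1015/2; answer 1015/2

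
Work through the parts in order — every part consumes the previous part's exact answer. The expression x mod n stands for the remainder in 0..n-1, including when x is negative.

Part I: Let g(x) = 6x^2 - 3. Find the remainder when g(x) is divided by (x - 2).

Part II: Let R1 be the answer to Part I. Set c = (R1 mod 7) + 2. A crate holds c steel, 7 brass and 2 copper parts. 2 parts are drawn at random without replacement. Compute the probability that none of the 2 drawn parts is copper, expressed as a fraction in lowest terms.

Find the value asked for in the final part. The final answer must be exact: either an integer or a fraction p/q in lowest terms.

36/55

Part I: remainder = value at the root: 6*(2)^2 - 3 = (24) + (-3) = 21; answer 21
Part II: R1 = 21; c = 2; total draws C(11,2) = 55; favorable C(9,2) = 36; P = 36/55; answer 36/55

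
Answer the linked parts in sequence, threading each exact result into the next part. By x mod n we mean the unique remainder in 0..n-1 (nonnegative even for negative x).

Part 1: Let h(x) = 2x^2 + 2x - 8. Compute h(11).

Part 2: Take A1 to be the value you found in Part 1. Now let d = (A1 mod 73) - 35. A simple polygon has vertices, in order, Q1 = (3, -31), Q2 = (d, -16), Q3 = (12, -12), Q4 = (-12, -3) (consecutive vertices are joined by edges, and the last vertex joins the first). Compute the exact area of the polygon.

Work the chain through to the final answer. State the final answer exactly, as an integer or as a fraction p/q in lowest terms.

Part 1: 2*(11)^2 + 2*(11)^1 - 8 = (242) + (22) + (-8) = 256; answer 256
Part 2: A1 = 256; d = 2; cross terms: (3*-16 - 2*-31)=14, (2*-12 - 12*-16)=168, (12*-3 - -12*-12)=-180, (-12*-31 - 3*-3)=381; twice the area = |383| = 383; area = 383/2; answer 383/2

383/2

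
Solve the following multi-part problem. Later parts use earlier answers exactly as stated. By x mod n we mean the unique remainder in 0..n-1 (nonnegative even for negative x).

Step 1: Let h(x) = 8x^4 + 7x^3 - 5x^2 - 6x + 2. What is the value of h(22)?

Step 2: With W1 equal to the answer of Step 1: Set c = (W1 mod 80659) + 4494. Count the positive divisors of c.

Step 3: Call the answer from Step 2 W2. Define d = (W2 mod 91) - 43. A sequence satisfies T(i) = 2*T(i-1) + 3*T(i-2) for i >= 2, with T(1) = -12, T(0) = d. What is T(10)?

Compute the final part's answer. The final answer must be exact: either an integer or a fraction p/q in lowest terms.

Step 1: 8*(22)^4 + 7*(22)^3 - 5*(22)^2 - 6*(22)^1 + 2 = (1874048) + (74536) + (-2420) + (-132) + (2) = 1946034; answer 1946034
Step 2: W1 = 1946034; c = 14712; 14712 = 2^3 * 3 * 613; number of divisors = (3+1) * (1+1) * (1+1) = 16; answer 16
Step 3: W2 = 16; d = -27; T(2) = 2*(-12) + 3*(-27) = -105; iterating: T(2)=-105, T(3)=-246, T(4)=-807, T(5)=-2352, T(6)=-7125, T(7)=-21306, T(8)=-63987, T(9)=-191892, T(10)=-575745; answer -575745

-575745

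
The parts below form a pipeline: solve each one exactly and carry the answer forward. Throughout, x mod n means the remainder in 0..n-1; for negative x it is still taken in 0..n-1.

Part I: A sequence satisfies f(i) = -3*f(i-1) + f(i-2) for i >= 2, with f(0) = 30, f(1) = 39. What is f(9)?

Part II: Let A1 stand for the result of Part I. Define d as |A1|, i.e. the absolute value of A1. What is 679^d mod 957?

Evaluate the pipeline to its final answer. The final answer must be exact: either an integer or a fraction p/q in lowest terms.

1

Part I: f(2) = -3*(39) + 1*(30) = -87; iterating: f(2)=-87, f(3)=300, f(4)=-987, f(5)=3261, f(6)=-10770, f(7)=35571, f(8)=-117483, f(9)=388020; answer 388020
Part II: A1 = 388020; d = 388020; squarings mod 957: 679^1=679, 679^2=724, 679^4=697, 679^8=610, 679^16=784, 679^32=262, 679^64=697, 679^128=610, 679^256=784, 679^512=262, 679^1024=697, 679^2048=610, 679^4096=784, 679^8192=262, 679^16384=697, 679^32768=610, 679^65536=784, 679^131072=262, 679^262144=697; 679^388020 = 679^4 * 679^16 * 679^32 * 679^128 * 679^256 * 679^512 * 679^2048 * 679^8192 * 679^16384 * 679^32768 * 679^65536 * 679^262144 = 1 (mod 957); answer 1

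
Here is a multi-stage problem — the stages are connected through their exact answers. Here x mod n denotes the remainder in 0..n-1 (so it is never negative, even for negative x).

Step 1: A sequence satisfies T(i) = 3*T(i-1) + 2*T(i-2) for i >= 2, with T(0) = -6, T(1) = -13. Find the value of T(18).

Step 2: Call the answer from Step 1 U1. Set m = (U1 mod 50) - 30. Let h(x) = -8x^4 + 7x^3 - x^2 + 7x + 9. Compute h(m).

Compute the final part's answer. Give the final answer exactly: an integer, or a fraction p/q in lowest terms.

-213178

Step 1: T(2) = 3*(-13) + 2*(-6) = -51; iterating: T(2)=-51, T(3)=-179, T(4)=-639, T(5)=-2275, T(6)=-8103, T(7)=-28859, T(8)=-102783, T(9)=-366067, T(10)=-1303767, T(11)=-4643435, T(12)=-16537839, T(13)=-58900387, T(14)=-209776839, T(15)=-747131291, T(16)=-2660947551, T(17)=-9477105235, T(18)=-33753210807; answer -33753210807
Step 2: U1 = -33753210807; m = 13; -8*(13)^4 + 7*(13)^3 - 1*(13)^2 + 7*(13)^1 + 9 = (-228488) + (15379) + (-169) + (91) + (9) = -213178; answer -213178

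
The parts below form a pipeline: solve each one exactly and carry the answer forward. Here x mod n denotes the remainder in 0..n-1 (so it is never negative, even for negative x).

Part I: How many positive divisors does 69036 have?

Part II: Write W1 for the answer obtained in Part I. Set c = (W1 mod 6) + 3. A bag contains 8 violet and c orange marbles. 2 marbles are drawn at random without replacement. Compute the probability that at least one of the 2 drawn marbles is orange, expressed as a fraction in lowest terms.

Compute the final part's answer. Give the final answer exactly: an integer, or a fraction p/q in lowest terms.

27/55

Part I: 69036 = 2^2 * 3 * 11 * 523; number of divisors = (2+1) * (1+1) * (1+1) * (1+1) = 24; answer 24
Part II: W1 = 24; c = 3; total draws C(11,2) = 55; complement C(8,2) = 28; favorable 55 - 28 = 27; P = 27/55; answer 27/55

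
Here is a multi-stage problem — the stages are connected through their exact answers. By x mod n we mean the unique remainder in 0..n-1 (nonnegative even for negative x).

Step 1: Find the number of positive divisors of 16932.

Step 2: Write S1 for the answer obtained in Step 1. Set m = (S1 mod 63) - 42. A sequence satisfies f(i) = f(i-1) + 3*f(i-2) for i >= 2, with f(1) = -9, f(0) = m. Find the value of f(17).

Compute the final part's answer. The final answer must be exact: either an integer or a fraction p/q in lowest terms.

Step 1: 16932 = 2^2 * 3 * 17 * 83; number of divisors = (2+1) * (1+1) * (1+1) * (1+1) = 24; answer 24
Step 2: S1 = 24; m = -18; f(2) = 1*(-9) + 3*(-18) = -63; iterating: f(2)=-63, f(3)=-90, f(4)=-279, f(5)=-549, f(6)=-1386, f(7)=-3033, f(8)=-7191, f(9)=-16290, f(10)=-37863, f(11)=-86733, f(12)=-200322, f(13)=-460521, f(14)=-1061487, f(15)=-2443050, f(16)=-5627511, f(17)=-12956661; answer -12956661

-12956661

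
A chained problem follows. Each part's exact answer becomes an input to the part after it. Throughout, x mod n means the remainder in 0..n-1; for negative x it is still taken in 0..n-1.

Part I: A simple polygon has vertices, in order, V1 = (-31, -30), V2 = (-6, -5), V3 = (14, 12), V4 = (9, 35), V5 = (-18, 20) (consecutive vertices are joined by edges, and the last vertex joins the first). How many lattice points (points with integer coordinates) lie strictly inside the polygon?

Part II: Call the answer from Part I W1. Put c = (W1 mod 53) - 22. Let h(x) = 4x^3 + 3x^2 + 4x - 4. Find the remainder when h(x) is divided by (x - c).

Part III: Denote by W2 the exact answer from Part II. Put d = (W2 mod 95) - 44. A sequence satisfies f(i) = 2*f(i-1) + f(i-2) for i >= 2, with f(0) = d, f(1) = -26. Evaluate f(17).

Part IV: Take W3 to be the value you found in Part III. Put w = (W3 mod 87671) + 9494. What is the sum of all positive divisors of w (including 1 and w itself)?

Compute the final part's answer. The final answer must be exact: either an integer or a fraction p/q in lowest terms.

98184

Part I: cross terms: (-31*-5 - -6*-30)=-25, (-6*12 - 14*-5)=-2, (14*35 - 9*12)=382, (9*20 - -18*35)=810, (-18*-30 - -31*20)=1160; twice the area = |2325| = 2325; area = 2325/2; boundary points = 25 + 1 + 1 + 3 + 1 = 31; strictly interior points = area - boundary/2 + 1 = 1148; answer 1148
Part II: W1 = 1148; c = 13; remainder = value at the root: 4*(13)^3 + 3*(13)^2 + 4*(13)^1 - 4 = (8788) + (507) + (52) + (-4) = 9343; answer 9343
Part III: W2 = 9343; d = -11; f(2) = 2*(-26) + 1*(-11) = -63; iterating: f(2)=-63, f(3)=-152, f(4)=-367, f(5)=-886, f(6)=-2139, f(7)=-5164, f(8)=-12467, f(9)=-30098, f(10)=-72663, f(11)=-175424, f(12)=-423511, f(13)=-1022446, f(14)=-2468403, f(15)=-5959252, f(16)=-14386907, f(17)=-34733066; answer -34733066
Part IV: W3 = -34733066; w = 81815; 81815 = 5 * 16363; sigma = (1 + 5) * (1 + 16363) = 6 * 16364 = 98184; answer 98184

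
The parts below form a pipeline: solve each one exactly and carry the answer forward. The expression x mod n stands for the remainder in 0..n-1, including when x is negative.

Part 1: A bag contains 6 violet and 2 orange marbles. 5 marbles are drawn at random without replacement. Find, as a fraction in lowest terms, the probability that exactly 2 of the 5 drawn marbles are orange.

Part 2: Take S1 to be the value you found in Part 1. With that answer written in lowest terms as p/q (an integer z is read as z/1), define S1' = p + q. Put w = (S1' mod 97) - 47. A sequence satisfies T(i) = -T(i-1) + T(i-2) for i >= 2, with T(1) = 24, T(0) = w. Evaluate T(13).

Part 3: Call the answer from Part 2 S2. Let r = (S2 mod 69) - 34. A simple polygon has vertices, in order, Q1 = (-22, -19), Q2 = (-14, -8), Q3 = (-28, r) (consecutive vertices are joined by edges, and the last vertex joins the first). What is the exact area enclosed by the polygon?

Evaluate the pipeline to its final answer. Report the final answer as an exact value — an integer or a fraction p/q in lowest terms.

105

Part 1: total draws C(8,5) = 56; favorable C(2,2)*C(6,3) = 20; P = 5/14; answer 5/14
Part 2: S1 = 5/14; threaded value p + q = 19; w = -28; T(2) = -1*(24) + 1*(-28) = -52; iterating: T(2)=-52, T(3)=76, T(4)=-128, T(5)=204, T(6)=-332, T(7)=536, T(8)=-868, T(9)=1404, T(10)=-2272, T(11)=3676, T(12)=-5948, T(13)=9624; answer 9624
Part 3: S2 = 9624; r = -1; cross terms: (-22*-8 - -14*-19)=-90, (-14*-1 - -28*-8)=-210, (-28*-19 - -22*-1)=510; twice the area = |210| = 210; area = 105; answer 105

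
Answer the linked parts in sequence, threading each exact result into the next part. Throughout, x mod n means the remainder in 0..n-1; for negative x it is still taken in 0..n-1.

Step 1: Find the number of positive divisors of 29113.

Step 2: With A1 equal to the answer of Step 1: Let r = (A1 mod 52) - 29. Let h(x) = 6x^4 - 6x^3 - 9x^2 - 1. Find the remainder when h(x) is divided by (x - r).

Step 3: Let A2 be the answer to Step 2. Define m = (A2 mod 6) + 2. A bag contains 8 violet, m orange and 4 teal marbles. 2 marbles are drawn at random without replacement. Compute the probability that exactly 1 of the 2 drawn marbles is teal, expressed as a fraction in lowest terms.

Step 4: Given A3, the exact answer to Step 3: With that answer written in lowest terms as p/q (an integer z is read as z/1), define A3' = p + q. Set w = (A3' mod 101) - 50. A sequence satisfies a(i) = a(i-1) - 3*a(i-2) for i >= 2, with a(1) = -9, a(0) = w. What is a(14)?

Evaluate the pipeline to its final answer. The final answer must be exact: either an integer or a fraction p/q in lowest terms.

-67560

Step 1: 29113 = 7 * 4159; number of divisors = (1+1) * (1+1) = 4; answer 4
Step 2: A1 = 4; r = -25; remainder = value at the root: 6*(-25)^4 - 6*(-25)^3 - 9*(-25)^2 - 1 = (2343750) + (93750) + (-5625) + (-1) = 2431874; answer 2431874
Step 3: A2 = 2431874; m = 4; total draws C(16,2) = 120; favorable C(4,1)*C(12,1) = 48; P = 2/5; answer 2/5
Step 4: A3 = 2/5; threaded value p + q = 7; w = -43; a(2) = 1*(-9) - 3*(-43) = 120; iterating: a(2)=120, a(3)=147, a(4)=-213, a(5)=-654, a(6)=-15, a(7)=1947, a(8)=1992, a(9)=-3849, a(10)=-9825, a(11)=1722, a(12)=31197, a(13)=26031, a(14)=-67560; answer -67560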